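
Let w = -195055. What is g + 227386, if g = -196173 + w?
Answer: -163842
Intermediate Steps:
g = -391228 (g = -196173 - 195055 = -391228)
g + 227386 = -391228 + 227386 = -163842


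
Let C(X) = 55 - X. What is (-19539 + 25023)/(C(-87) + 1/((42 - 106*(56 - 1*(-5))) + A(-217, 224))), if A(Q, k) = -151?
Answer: 36057300/933649 ≈ 38.620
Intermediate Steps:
(-19539 + 25023)/(C(-87) + 1/((42 - 106*(56 - 1*(-5))) + A(-217, 224))) = (-19539 + 25023)/((55 - 1*(-87)) + 1/((42 - 106*(56 - 1*(-5))) - 151)) = 5484/((55 + 87) + 1/((42 - 106*(56 + 5)) - 151)) = 5484/(142 + 1/((42 - 106*61) - 151)) = 5484/(142 + 1/((42 - 6466) - 151)) = 5484/(142 + 1/(-6424 - 151)) = 5484/(142 + 1/(-6575)) = 5484/(142 - 1/6575) = 5484/(933649/6575) = 5484*(6575/933649) = 36057300/933649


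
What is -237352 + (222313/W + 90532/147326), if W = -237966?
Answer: -4160617515908779/17529289458 ≈ -2.3735e+5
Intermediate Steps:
-237352 + (222313/W + 90532/147326) = -237352 + (222313/(-237966) + 90532/147326) = -237352 + (222313*(-1/237966) + 90532*(1/147326)) = -237352 + (-222313/237966 + 45266/73663) = -237352 - 5604473563/17529289458 = -4160617515908779/17529289458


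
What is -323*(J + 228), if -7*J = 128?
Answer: -474164/7 ≈ -67738.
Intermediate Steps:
J = -128/7 (J = -⅐*128 = -128/7 ≈ -18.286)
-323*(J + 228) = -323*(-128/7 + 228) = -323*1468/7 = -474164/7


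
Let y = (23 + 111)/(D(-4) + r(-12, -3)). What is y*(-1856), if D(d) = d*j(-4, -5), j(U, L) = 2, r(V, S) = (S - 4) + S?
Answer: 124352/9 ≈ 13817.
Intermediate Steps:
r(V, S) = -4 + 2*S (r(V, S) = (-4 + S) + S = -4 + 2*S)
D(d) = 2*d (D(d) = d*2 = 2*d)
y = -67/9 (y = (23 + 111)/(2*(-4) + (-4 + 2*(-3))) = 134/(-8 + (-4 - 6)) = 134/(-8 - 10) = 134/(-18) = 134*(-1/18) = -67/9 ≈ -7.4444)
y*(-1856) = -67/9*(-1856) = 124352/9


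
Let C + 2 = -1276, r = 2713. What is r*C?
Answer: -3467214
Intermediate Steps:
C = -1278 (C = -2 - 1276 = -1278)
r*C = 2713*(-1278) = -3467214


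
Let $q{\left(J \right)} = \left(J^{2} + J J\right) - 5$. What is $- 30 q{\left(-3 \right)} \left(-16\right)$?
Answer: $6240$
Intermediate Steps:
$q{\left(J \right)} = -5 + 2 J^{2}$ ($q{\left(J \right)} = \left(J^{2} + J^{2}\right) - 5 = 2 J^{2} - 5 = -5 + 2 J^{2}$)
$- 30 q{\left(-3 \right)} \left(-16\right) = - 30 \left(-5 + 2 \left(-3\right)^{2}\right) \left(-16\right) = - 30 \left(-5 + 2 \cdot 9\right) \left(-16\right) = - 30 \left(-5 + 18\right) \left(-16\right) = \left(-30\right) 13 \left(-16\right) = \left(-390\right) \left(-16\right) = 6240$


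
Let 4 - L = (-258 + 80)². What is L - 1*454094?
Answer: -485774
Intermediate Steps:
L = -31680 (L = 4 - (-258 + 80)² = 4 - 1*(-178)² = 4 - 1*31684 = 4 - 31684 = -31680)
L - 1*454094 = -31680 - 1*454094 = -31680 - 454094 = -485774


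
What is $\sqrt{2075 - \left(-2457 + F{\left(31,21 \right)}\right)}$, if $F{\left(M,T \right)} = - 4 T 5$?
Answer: $2 \sqrt{1238} \approx 70.37$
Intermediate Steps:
$F{\left(M,T \right)} = - 20 T$
$\sqrt{2075 - \left(-2457 + F{\left(31,21 \right)}\right)} = \sqrt{2075 + \left(2457 - \left(-20\right) 21\right)} = \sqrt{2075 + \left(2457 - -420\right)} = \sqrt{2075 + \left(2457 + 420\right)} = \sqrt{2075 + 2877} = \sqrt{4952} = 2 \sqrt{1238}$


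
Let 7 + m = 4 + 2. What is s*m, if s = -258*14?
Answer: 3612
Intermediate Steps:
s = -3612
m = -1 (m = -7 + (4 + 2) = -7 + 6 = -1)
s*m = -3612*(-1) = 3612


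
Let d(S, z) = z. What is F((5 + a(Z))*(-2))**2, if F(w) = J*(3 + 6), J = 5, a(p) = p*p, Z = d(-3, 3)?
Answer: 2025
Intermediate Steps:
Z = 3
a(p) = p**2
F(w) = 45 (F(w) = 5*(3 + 6) = 5*9 = 45)
F((5 + a(Z))*(-2))**2 = 45**2 = 2025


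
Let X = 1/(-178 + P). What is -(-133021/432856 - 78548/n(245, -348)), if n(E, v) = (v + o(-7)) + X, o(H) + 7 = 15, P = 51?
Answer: -4312252602375/18691154936 ≈ -230.71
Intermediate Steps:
o(H) = 8 (o(H) = -7 + 15 = 8)
X = -1/127 (X = 1/(-178 + 51) = 1/(-127) = -1/127 ≈ -0.0078740)
n(E, v) = 1015/127 + v (n(E, v) = (v + 8) - 1/127 = (8 + v) - 1/127 = 1015/127 + v)
-(-133021/432856 - 78548/n(245, -348)) = -(-133021/432856 - 78548/(1015/127 - 348)) = -(-133021*1/432856 - 78548/(-43181/127)) = -(-133021/432856 - 78548*(-127/43181)) = -(-133021/432856 + 9975596/43181) = -1*4312252602375/18691154936 = -4312252602375/18691154936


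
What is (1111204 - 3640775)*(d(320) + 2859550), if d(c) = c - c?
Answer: -7233434753050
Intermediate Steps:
d(c) = 0
(1111204 - 3640775)*(d(320) + 2859550) = (1111204 - 3640775)*(0 + 2859550) = -2529571*2859550 = -7233434753050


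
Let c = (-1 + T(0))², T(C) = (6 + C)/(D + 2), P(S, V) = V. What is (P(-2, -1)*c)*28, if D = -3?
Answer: -1372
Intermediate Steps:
T(C) = -6 - C (T(C) = (6 + C)/(-3 + 2) = (6 + C)/(-1) = (6 + C)*(-1) = -6 - C)
c = 49 (c = (-1 + (-6 - 1*0))² = (-1 + (-6 + 0))² = (-1 - 6)² = (-7)² = 49)
(P(-2, -1)*c)*28 = -1*49*28 = -49*28 = -1372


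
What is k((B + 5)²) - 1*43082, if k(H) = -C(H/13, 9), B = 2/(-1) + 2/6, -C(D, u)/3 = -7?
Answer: -43103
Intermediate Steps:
C(D, u) = 21 (C(D, u) = -3*(-7) = 21)
B = -5/3 (B = 2*(-1) + 2*(⅙) = -2 + ⅓ = -5/3 ≈ -1.6667)
k(H) = -21 (k(H) = -1*21 = -21)
k((B + 5)²) - 1*43082 = -21 - 1*43082 = -21 - 43082 = -43103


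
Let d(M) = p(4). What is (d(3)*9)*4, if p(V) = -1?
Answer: -36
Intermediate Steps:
d(M) = -1
(d(3)*9)*4 = -1*9*4 = -9*4 = -36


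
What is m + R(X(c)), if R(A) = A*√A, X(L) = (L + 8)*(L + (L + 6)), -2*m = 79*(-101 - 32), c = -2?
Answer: 10507/2 + 24*√3 ≈ 5295.1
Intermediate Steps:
m = 10507/2 (m = -79*(-101 - 32)/2 = -79*(-133)/2 = -½*(-10507) = 10507/2 ≈ 5253.5)
X(L) = (6 + 2*L)*(8 + L) (X(L) = (8 + L)*(L + (6 + L)) = (8 + L)*(6 + 2*L) = (6 + 2*L)*(8 + L))
R(A) = A^(3/2)
m + R(X(c)) = 10507/2 + (48 + 2*(-2)² + 22*(-2))^(3/2) = 10507/2 + (48 + 2*4 - 44)^(3/2) = 10507/2 + (48 + 8 - 44)^(3/2) = 10507/2 + 12^(3/2) = 10507/2 + 24*√3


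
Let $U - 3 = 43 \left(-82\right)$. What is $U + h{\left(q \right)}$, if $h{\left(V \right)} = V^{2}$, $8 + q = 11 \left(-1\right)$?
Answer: $-3162$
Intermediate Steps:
$U = -3523$ ($U = 3 + 43 \left(-82\right) = 3 - 3526 = -3523$)
$q = -19$ ($q = -8 + 11 \left(-1\right) = -8 - 11 = -19$)
$U + h{\left(q \right)} = -3523 + \left(-19\right)^{2} = -3523 + 361 = -3162$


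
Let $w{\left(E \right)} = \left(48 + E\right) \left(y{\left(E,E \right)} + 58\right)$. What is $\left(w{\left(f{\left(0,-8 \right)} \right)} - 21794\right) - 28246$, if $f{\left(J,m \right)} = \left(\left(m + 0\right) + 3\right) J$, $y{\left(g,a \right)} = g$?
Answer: $-47256$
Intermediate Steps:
$f{\left(J,m \right)} = J \left(3 + m\right)$ ($f{\left(J,m \right)} = \left(m + 3\right) J = \left(3 + m\right) J = J \left(3 + m\right)$)
$w{\left(E \right)} = \left(48 + E\right) \left(58 + E\right)$ ($w{\left(E \right)} = \left(48 + E\right) \left(E + 58\right) = \left(48 + E\right) \left(58 + E\right)$)
$\left(w{\left(f{\left(0,-8 \right)} \right)} - 21794\right) - 28246 = \left(\left(2784 + \left(0 \left(3 - 8\right)\right)^{2} + 106 \cdot 0 \left(3 - 8\right)\right) - 21794\right) - 28246 = \left(\left(2784 + \left(0 \left(-5\right)\right)^{2} + 106 \cdot 0 \left(-5\right)\right) - 21794\right) - 28246 = \left(\left(2784 + 0^{2} + 106 \cdot 0\right) - 21794\right) - 28246 = \left(\left(2784 + 0 + 0\right) - 21794\right) - 28246 = \left(2784 - 21794\right) - 28246 = -19010 - 28246 = -47256$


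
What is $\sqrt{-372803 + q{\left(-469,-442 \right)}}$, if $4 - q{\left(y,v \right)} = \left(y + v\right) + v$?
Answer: $i \sqrt{371446} \approx 609.46 i$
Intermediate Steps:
$q{\left(y,v \right)} = 4 - y - 2 v$ ($q{\left(y,v \right)} = 4 - \left(\left(y + v\right) + v\right) = 4 - \left(\left(v + y\right) + v\right) = 4 - \left(y + 2 v\right) = 4 - y - 2 v$)
$\sqrt{-372803 + q{\left(-469,-442 \right)}} = \sqrt{-372803 - -1357} = \sqrt{-372803 + \left(4 + 469 + 884\right)} = \sqrt{-372803 + 1357} = \sqrt{-371446} = i \sqrt{371446}$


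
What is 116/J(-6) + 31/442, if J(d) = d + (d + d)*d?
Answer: 26659/14586 ≈ 1.8277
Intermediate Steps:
J(d) = d + 2*d² (J(d) = d + (2*d)*d = d + 2*d²)
116/J(-6) + 31/442 = 116/((-6*(1 + 2*(-6)))) + 31/442 = 116/((-6*(1 - 12))) + 31*(1/442) = 116/((-6*(-11))) + 31/442 = 116/66 + 31/442 = 116*(1/66) + 31/442 = 58/33 + 31/442 = 26659/14586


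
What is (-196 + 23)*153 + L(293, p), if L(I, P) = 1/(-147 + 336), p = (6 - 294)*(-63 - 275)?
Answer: -5002640/189 ≈ -26469.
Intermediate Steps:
p = 97344 (p = -288*(-338) = 97344)
L(I, P) = 1/189
(-196 + 23)*153 + L(293, p) = (-196 + 23)*153 + 1/189 = -173*153 + 1/189 = -26469 + 1/189 = -5002640/189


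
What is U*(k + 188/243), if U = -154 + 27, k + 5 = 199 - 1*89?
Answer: -3264281/243 ≈ -13433.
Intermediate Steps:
k = 105 (k = -5 + (199 - 1*89) = -5 + (199 - 89) = -5 + 110 = 105)
U = -127
U*(k + 188/243) = -127*(105 + 188/243) = -127*25703/243 = -3264281/243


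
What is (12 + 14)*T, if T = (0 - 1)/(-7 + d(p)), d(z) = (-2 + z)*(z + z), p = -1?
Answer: 26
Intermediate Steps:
d(z) = 2*z*(-2 + z) (d(z) = (-2 + z)*(2*z) = 2*z*(-2 + z))
T = 1 (T = (0 - 1)/(-7 + 2*(-1)*(-2 - 1)) = -1/(-7 + 2*(-1)*(-3)) = -1/(-7 + 6) = -1/(-1) = -1*(-1) = 1)
(12 + 14)*T = (12 + 14)*1 = 26*1 = 26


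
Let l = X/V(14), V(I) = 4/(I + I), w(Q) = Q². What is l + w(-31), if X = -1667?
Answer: -10708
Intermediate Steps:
V(I) = 2/I (V(I) = 4/(2*I) = (1/(2*I))*4 = 2/I)
l = -11669 (l = -1667/(2/14) = -1667/(2*(1/14)) = -1667/⅐ = -1667*7 = -11669)
l + w(-31) = -11669 + (-31)² = -11669 + 961 = -10708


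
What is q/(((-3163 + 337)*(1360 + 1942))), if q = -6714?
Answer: 373/518414 ≈ 0.00071950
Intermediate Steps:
q/(((-3163 + 337)*(1360 + 1942))) = -6714*1/((-3163 + 337)*(1360 + 1942)) = -6714/((-2826*3302)) = -6714/(-9331452) = -6714*(-1/9331452) = 373/518414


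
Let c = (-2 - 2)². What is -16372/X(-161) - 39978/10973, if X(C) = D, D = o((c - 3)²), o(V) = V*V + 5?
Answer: -660830752/156727359 ≈ -4.2164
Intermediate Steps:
c = 16 (c = (-4)² = 16)
o(V) = 5 + V² (o(V) = V² + 5 = 5 + V²)
D = 28566 (D = 5 + ((16 - 3)²)² = 5 + (13²)² = 5 + 169² = 5 + 28561 = 28566)
X(C) = 28566
-16372/X(-161) - 39978/10973 = -16372/28566 - 39978/10973 = -16372*1/28566 - 39978*1/10973 = -8186/14283 - 39978/10973 = -660830752/156727359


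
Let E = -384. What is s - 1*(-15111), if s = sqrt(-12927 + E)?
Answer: 15111 + 3*I*sqrt(1479) ≈ 15111.0 + 115.37*I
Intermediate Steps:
s = 3*I*sqrt(1479) (s = sqrt(-12927 - 384) = sqrt(-13311) = 3*I*sqrt(1479) ≈ 115.37*I)
s - 1*(-15111) = 3*I*sqrt(1479) - 1*(-15111) = 3*I*sqrt(1479) + 15111 = 15111 + 3*I*sqrt(1479)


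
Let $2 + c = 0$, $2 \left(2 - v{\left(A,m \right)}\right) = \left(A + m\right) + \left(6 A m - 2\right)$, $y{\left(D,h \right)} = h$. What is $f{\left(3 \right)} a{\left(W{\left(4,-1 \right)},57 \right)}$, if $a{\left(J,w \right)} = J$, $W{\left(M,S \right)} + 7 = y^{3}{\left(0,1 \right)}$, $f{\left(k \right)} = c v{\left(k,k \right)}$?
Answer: $-324$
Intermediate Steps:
$v{\left(A,m \right)} = 3 - \frac{A}{2} - \frac{m}{2} - 3 A m$ ($v{\left(A,m \right)} = 2 - \frac{\left(A + m\right) + \left(6 A m - 2\right)}{2} = 2 - \frac{\left(A + m\right) + \left(-2 + 6 A m\right)}{2} = 2 - \frac{-2 + A + m + 6 A m}{2} = 2 - \left(-1 + \frac{A}{2} + \frac{m}{2} + 3 A m\right) = 3 - \frac{A}{2} - \frac{m}{2} - 3 A m$)
$c = -2$ ($c = -2 + 0 = -2$)
$f{\left(k \right)} = -6 + 2 k + 6 k^{2}$ ($f{\left(k \right)} = - 2 \left(3 - \frac{k}{2} - \frac{k}{2} - 3 k k\right) = - 2 \left(3 - \frac{k}{2} - \frac{k}{2} - 3 k^{2}\right) = - 2 \left(3 - k - 3 k^{2}\right) = -6 + 2 k + 6 k^{2}$)
$W{\left(M,S \right)} = -6$ ($W{\left(M,S \right)} = -7 + 1^{3} = -7 + 1 = -6$)
$f{\left(3 \right)} a{\left(W{\left(4,-1 \right)},57 \right)} = \left(-6 + 2 \cdot 3 + 6 \cdot 3^{2}\right) \left(-6\right) = \left(-6 + 6 + 6 \cdot 9\right) \left(-6\right) = \left(-6 + 6 + 54\right) \left(-6\right) = 54 \left(-6\right) = -324$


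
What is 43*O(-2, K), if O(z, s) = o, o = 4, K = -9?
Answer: 172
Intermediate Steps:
O(z, s) = 4
43*O(-2, K) = 43*4 = 172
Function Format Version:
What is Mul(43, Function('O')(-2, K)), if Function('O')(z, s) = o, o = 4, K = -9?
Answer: 172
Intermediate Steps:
Function('O')(z, s) = 4
Mul(43, Function('O')(-2, K)) = Mul(43, 4) = 172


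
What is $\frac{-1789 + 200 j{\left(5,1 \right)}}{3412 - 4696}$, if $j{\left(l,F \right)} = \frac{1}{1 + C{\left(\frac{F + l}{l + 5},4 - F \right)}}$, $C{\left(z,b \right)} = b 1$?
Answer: $\frac{1739}{1284} \approx 1.3544$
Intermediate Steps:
$C{\left(z,b \right)} = b$
$j{\left(l,F \right)} = \frac{1}{5 - F}$ ($j{\left(l,F \right)} = \frac{1}{1 - \left(-4 + F\right)} = \frac{1}{5 - F}$)
$\frac{-1789 + 200 j{\left(5,1 \right)}}{3412 - 4696} = \frac{-1789 + 200 \left(- \frac{1}{-5 + 1}\right)}{3412 - 4696} = \frac{-1789 + 200 \left(- \frac{1}{-4}\right)}{-1284} = \left(-1789 + 200 \left(\left(-1\right) \left(- \frac{1}{4}\right)\right)\right) \left(- \frac{1}{1284}\right) = \left(-1789 + 200 \cdot \frac{1}{4}\right) \left(- \frac{1}{1284}\right) = \left(-1789 + 50\right) \left(- \frac{1}{1284}\right) = \left(-1739\right) \left(- \frac{1}{1284}\right) = \frac{1739}{1284}$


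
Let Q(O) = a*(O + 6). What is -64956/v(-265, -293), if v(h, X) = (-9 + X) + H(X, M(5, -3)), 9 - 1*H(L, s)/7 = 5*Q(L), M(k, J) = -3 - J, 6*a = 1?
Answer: -389736/8611 ≈ -45.260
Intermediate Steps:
a = 1/6 (a = (1/6)*1 = 1/6 ≈ 0.16667)
Q(O) = 1 + O/6 (Q(O) = (O + 6)/6 = (6 + O)/6 = 1 + O/6)
H(L, s) = 28 - 35*L/6 (H(L, s) = 63 - 35*(1 + L/6) = 63 - 7*(5 + 5*L/6) = 63 + (-35 - 35*L/6) = 28 - 35*L/6)
v(h, X) = 19 - 29*X/6 (v(h, X) = (-9 + X) + (28 - 35*X/6) = 19 - 29*X/6)
-64956/v(-265, -293) = -64956/(19 - 29/6*(-293)) = -64956/(19 + 8497/6) = -64956/8611/6 = -64956*6/8611 = -389736/8611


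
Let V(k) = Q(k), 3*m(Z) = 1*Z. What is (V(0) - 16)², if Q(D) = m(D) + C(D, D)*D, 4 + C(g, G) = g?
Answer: 256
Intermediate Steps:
C(g, G) = -4 + g
m(Z) = Z/3 (m(Z) = (1*Z)/3 = Z/3)
Q(D) = D/3 + D*(-4 + D) (Q(D) = D/3 + (-4 + D)*D = D/3 + D*(-4 + D))
V(k) = k*(-11 + 3*k)/3
(V(0) - 16)² = ((⅓)*0*(-11 + 3*0) - 16)² = ((⅓)*0*(-11 + 0) - 16)² = ((⅓)*0*(-11) - 16)² = (0 - 16)² = (-16)² = 256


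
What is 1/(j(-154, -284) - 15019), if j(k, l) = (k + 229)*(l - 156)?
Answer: -1/48019 ≈ -2.0825e-5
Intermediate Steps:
j(k, l) = (-156 + l)*(229 + k) (j(k, l) = (229 + k)*(-156 + l) = (-156 + l)*(229 + k))
1/(j(-154, -284) - 15019) = 1/((-35724 - 156*(-154) + 229*(-284) - 154*(-284)) - 15019) = 1/((-35724 + 24024 - 65036 + 43736) - 15019) = 1/(-33000 - 15019) = 1/(-48019) = -1/48019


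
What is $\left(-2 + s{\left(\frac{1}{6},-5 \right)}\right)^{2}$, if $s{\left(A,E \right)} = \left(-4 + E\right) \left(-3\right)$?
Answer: $625$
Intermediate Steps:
$s{\left(A,E \right)} = 12 - 3 E$
$\left(-2 + s{\left(\frac{1}{6},-5 \right)}\right)^{2} = \left(-2 + \left(12 - -15\right)\right)^{2} = \left(-2 + \left(12 + 15\right)\right)^{2} = \left(-2 + 27\right)^{2} = 25^{2} = 625$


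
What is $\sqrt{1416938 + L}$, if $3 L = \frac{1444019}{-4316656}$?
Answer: $\frac{\sqrt{14851428243014793945}}{3237492} \approx 1190.4$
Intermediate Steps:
$L = - \frac{1444019}{12949968}$ ($L = \frac{1444019 \frac{1}{-4316656}}{3} = \frac{1444019 \left(- \frac{1}{4316656}\right)}{3} = \frac{1}{3} \left(- \frac{1444019}{4316656}\right) = - \frac{1444019}{12949968} \approx -0.11151$)
$\sqrt{1416938 + L} = \sqrt{1416938 - \frac{1444019}{12949968}} = \sqrt{\frac{18349300313965}{12949968}} = \frac{\sqrt{14851428243014793945}}{3237492}$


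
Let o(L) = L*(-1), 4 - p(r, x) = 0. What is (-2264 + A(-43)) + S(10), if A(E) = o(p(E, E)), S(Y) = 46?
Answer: -2222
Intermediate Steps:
p(r, x) = 4 (p(r, x) = 4 - 1*0 = 4 + 0 = 4)
o(L) = -L
A(E) = -4 (A(E) = -1*4 = -4)
(-2264 + A(-43)) + S(10) = (-2264 - 4) + 46 = -2268 + 46 = -2222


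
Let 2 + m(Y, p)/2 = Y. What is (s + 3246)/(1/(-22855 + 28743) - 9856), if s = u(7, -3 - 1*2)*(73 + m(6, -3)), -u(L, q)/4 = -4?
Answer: -26743296/58032127 ≈ -0.46084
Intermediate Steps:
u(L, q) = 16 (u(L, q) = -4*(-4) = 16)
m(Y, p) = -4 + 2*Y
s = 1296 (s = 16*(73 + (-4 + 2*6)) = 16*(73 + (-4 + 12)) = 16*(73 + 8) = 16*81 = 1296)
(s + 3246)/(1/(-22855 + 28743) - 9856) = (1296 + 3246)/(1/(-22855 + 28743) - 9856) = 4542/(1/5888 - 9856) = 4542/(-58032127/5888) = 4542*(-5888/58032127) = -26743296/58032127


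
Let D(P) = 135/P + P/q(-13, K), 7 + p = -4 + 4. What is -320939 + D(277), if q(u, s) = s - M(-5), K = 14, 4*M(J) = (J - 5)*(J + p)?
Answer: -1422476217/4432 ≈ -3.2096e+5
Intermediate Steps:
p = -7 (p = -7 + (-4 + 4) = -7 + 0 = -7)
M(J) = (-7 + J)*(-5 + J)/4 (M(J) = ((J - 5)*(J - 7))/4 = ((-5 + J)*(-7 + J))/4 = ((-7 + J)*(-5 + J))/4 = (-7 + J)*(-5 + J)/4)
q(u, s) = -30 + s (q(u, s) = s - (35/4 - 3*(-5) + (1/4)*(-5)**2) = s - (35/4 + 15 + (1/4)*25) = s - (35/4 + 15 + 25/4) = s - 1*30 = s - 30 = -30 + s)
D(P) = 135/P - P/16 (D(P) = 135/P + P/(-30 + 14) = 135/P + P/(-16) = 135/P + P*(-1/16) = 135/P - P/16)
-320939 + D(277) = -320939 + (135/277 - 1/16*277) = -320939 + (135*(1/277) - 277/16) = -320939 + (135/277 - 277/16) = -320939 - 74569/4432 = -1422476217/4432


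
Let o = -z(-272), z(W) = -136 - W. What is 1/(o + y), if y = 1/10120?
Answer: -10120/1376319 ≈ -0.0073529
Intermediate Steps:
y = 1/10120 ≈ 9.8814e-5
o = -136 (o = -(-136 - 1*(-272)) = -(-136 + 272) = -1*136 = -136)
1/(o + y) = 1/(-136 + 1/10120) = 1/(-1376319/10120) = -10120/1376319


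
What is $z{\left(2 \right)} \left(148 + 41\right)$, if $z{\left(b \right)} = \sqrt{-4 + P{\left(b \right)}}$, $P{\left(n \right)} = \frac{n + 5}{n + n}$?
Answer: $\frac{567 i}{2} \approx 283.5 i$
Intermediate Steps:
$P{\left(n \right)} = \frac{5 + n}{2 n}$
$z{\left(b \right)} = \sqrt{-4 + \frac{5 + b}{2 b}}$
$z{\left(2 \right)} \left(148 + 41\right) = \frac{\sqrt{-14 + \frac{10}{2}}}{2} \left(148 + 41\right) = \frac{\sqrt{-14 + 10 \cdot \frac{1}{2}}}{2} \cdot 189 = \frac{\sqrt{-14 + 5}}{2} \cdot 189 = \frac{\sqrt{-9}}{2} \cdot 189 = \frac{3 i}{2} \cdot 189 = \frac{567 i}{2}$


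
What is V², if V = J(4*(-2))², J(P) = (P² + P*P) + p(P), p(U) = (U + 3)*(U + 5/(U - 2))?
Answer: 13521270961/16 ≈ 8.4508e+8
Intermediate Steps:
p(U) = (3 + U)*(U + 5/(-2 + U))
J(P) = 2*P² + (15 + P² + P³ - P)/(-2 + P) (J(P) = (P² + P*P) + (15 + P² + P³ - P)/(-2 + P) = (P² + P²) + (15 + P² + P³ - P)/(-2 + P) = 2*P² + (15 + P² + P³ - P)/(-2 + P))
V = 116281/4 (V = ((15 - 4*(-2) - 3*(4*(-2))² + 3*(4*(-2))³)/(-2 + 4*(-2)))² = ((15 - 1*(-8) - 3*(-8)² + 3*(-8)³)/(-2 - 8))² = ((15 + 8 - 3*64 + 3*(-512))/(-10))² = (-(15 + 8 - 192 - 1536)/10)² = (-⅒*(-1705))² = (341/2)² = 116281/4 ≈ 29070.)
V² = (116281/4)² = 13521270961/16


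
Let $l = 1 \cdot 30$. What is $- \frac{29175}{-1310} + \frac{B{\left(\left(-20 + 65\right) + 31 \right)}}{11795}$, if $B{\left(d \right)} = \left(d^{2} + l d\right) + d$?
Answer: $\frac{70954409}{3090290} \approx 22.96$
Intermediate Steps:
$l = 30$
$B{\left(d \right)} = d^{2} + 31 d$ ($B{\left(d \right)} = \left(d^{2} + 30 d\right) + d = d^{2} + 31 d$)
$- \frac{29175}{-1310} + \frac{B{\left(\left(-20 + 65\right) + 31 \right)}}{11795} = - \frac{29175}{-1310} + \frac{\left(\left(-20 + 65\right) + 31\right) \left(31 + \left(\left(-20 + 65\right) + 31\right)\right)}{11795} = \left(-29175\right) \left(- \frac{1}{1310}\right) + \left(45 + 31\right) \left(31 + \left(45 + 31\right)\right) \frac{1}{11795} = \frac{5835}{262} + 76 \left(31 + 76\right) \frac{1}{11795} = \frac{5835}{262} + 76 \cdot 107 \cdot \frac{1}{11795} = \frac{5835}{262} + 8132 \cdot \frac{1}{11795} = \frac{5835}{262} + \frac{8132}{11795} = \frac{70954409}{3090290}$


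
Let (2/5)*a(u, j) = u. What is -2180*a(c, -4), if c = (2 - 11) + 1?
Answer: 43600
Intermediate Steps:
c = -8 (c = -9 + 1 = -8)
a(u, j) = 5*u/2
-2180*a(c, -4) = -5450*(-8) = -2180*(-20) = 43600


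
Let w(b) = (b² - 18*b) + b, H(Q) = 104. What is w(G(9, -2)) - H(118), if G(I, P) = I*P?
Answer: 526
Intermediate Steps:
w(b) = b² - 17*b
w(G(9, -2)) - H(118) = (9*(-2))*(-17 + 9*(-2)) - 1*104 = -18*(-17 - 18) - 104 = -18*(-35) - 104 = 630 - 104 = 526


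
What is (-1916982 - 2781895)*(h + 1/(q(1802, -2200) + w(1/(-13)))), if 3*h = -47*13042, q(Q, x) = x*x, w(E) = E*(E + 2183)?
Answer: 785293268489641196839/817931622 ≈ 9.6010e+11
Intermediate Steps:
w(E) = E*(2183 + E)
q(Q, x) = x²
h = -612974/3 (h = (-47*13042)/3 = (⅓)*(-612974) = -612974/3 ≈ -2.0432e+5)
(-1916982 - 2781895)*(h + 1/(q(1802, -2200) + w(1/(-13)))) = (-1916982 - 2781895)*(-612974/3 + 1/((-2200)² + (2183 + 1/(-13))/(-13))) = -4698877*(-612974/3 + 1/(4840000 - (2183 - 1/13)/13)) = -4698877*(-612974/3 + 1/(4840000 - 1/13*28378/13)) = -4698877*(-612974/3 + 1/(4840000 - 28378/169)) = -4698877*(-612974/3 + 1/(817931622/169)) = -4698877*(-612974/3 + 169/817931622) = -4698877*(-167123606021107/817931622) = 785293268489641196839/817931622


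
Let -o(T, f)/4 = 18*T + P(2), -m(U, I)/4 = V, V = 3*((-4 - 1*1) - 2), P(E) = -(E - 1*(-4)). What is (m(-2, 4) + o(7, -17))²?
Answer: 156816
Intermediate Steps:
P(E) = -4 - E (P(E) = -(E + 4) = -(4 + E) = -4 - E)
V = -21 (V = 3*((-4 - 1) - 2) = 3*(-5 - 2) = 3*(-7) = -21)
m(U, I) = 84 (m(U, I) = -4*(-21) = 84)
o(T, f) = 24 - 72*T (o(T, f) = -4*(18*T + (-4 - 1*2)) = -4*(18*T + (-4 - 2)) = -4*(18*T - 6) = -4*(-6 + 18*T) = 24 - 72*T)
(m(-2, 4) + o(7, -17))² = (84 + (24 - 72*7))² = (84 + (24 - 504))² = (84 - 480)² = (-396)² = 156816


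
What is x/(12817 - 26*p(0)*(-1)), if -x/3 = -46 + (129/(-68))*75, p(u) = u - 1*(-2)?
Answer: 38409/875092 ≈ 0.043891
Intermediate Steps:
p(u) = 2 + u (p(u) = u + 2 = 2 + u)
x = 38409/68 (x = -3*(-46 + (129/(-68))*75) = -3*(-46 + (129*(-1/68))*75) = -3*(-46 - 129/68*75) = -3*(-46 - 9675/68) = -3*(-12803/68) = 38409/68 ≈ 564.84)
x/(12817 - 26*p(0)*(-1)) = 38409/(68*(12817 - 26*(2 + 0)*(-1))) = 38409/(68*(12817 - 26*2*(-1))) = 38409/(68*(12817 - 52*(-1))) = 38409/(68*(12817 - 1*(-52))) = 38409/(68*(12817 + 52)) = (38409/68)/12869 = (38409/68)*(1/12869) = 38409/875092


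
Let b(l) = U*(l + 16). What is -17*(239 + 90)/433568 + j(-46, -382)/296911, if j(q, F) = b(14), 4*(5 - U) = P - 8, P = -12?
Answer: -90032519/7572418144 ≈ -0.011890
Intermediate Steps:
U = 10 (U = 5 - (-12 - 8)/4 = 5 - ¼*(-20) = 5 + 5 = 10)
b(l) = 160 + 10*l (b(l) = 10*(l + 16) = 10*(16 + l) = 160 + 10*l)
j(q, F) = 300 (j(q, F) = 160 + 10*14 = 160 + 140 = 300)
-17*(239 + 90)/433568 + j(-46, -382)/296911 = -17*(239 + 90)/433568 + 300/296911 = -17*329*(1/433568) + 300*(1/296911) = -5593*1/433568 + 300/296911 = -329/25504 + 300/296911 = -90032519/7572418144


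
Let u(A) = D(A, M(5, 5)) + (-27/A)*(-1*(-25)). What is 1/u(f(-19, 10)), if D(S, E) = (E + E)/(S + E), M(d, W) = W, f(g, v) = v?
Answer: -6/401 ≈ -0.014963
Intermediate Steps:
D(S, E) = 2*E/(E + S) (D(S, E) = (2*E)/(E + S) = 2*E/(E + S))
u(A) = -675/A + 10/(5 + A) (u(A) = 2*5/(5 + A) + (-27/A)*(-1*(-25)) = 10/(5 + A) - 27/A*25 = 10/(5 + A) - 675/A = -675/A + 10/(5 + A))
1/u(f(-19, 10)) = 1/(5*(-675 - 133*10)/(10*(5 + 10))) = 1/(5*(1/10)*(-675 - 1330)/15) = 1/(5*(1/10)*(1/15)*(-2005)) = 1/(-401/6) = -6/401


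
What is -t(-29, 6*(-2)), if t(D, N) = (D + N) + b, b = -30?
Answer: 71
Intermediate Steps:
t(D, N) = -30 + D + N (t(D, N) = (D + N) - 30 = -30 + D + N)
-t(-29, 6*(-2)) = -(-30 - 29 + 6*(-2)) = -(-30 - 29 - 12) = -1*(-71) = 71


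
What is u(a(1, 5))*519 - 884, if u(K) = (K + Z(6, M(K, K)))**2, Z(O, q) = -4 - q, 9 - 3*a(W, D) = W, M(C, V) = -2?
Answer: -1960/3 ≈ -653.33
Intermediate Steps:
a(W, D) = 3 - W/3
u(K) = (-2 + K)**2 (u(K) = (K + (-4 - 1*(-2)))**2 = (K + (-4 + 2))**2 = (K - 2)**2 = (-2 + K)**2)
u(a(1, 5))*519 - 884 = (-2 + (3 - 1/3*1))**2*519 - 884 = (-2 + (3 - 1/3))**2*519 - 884 = (-2 + 8/3)**2*519 - 884 = (2/3)**2*519 - 884 = (4/9)*519 - 884 = 692/3 - 884 = -1960/3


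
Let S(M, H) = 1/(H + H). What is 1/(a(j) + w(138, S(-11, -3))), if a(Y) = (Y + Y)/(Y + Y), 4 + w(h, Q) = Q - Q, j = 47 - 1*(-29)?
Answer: -⅓ ≈ -0.33333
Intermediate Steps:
S(M, H) = 1/(2*H)
j = 76 (j = 47 + 29 = 76)
w(h, Q) = -4 (w(h, Q) = -4 + (Q - Q) = -4 + 0 = -4)
a(Y) = 1 (a(Y) = (2*Y)/((2*Y)) = (2*Y)*(1/(2*Y)) = 1)
1/(a(j) + w(138, S(-11, -3))) = 1/(1 - 4) = 1/(-3) = -⅓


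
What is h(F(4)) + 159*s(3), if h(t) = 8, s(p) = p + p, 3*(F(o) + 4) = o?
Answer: 962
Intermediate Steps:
F(o) = -4 + o/3
s(p) = 2*p
h(F(4)) + 159*s(3) = 8 + 159*(2*3) = 8 + 159*6 = 8 + 954 = 962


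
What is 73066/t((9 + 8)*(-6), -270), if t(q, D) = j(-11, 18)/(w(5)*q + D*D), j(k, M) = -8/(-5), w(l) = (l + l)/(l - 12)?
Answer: 3335723850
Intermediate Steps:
w(l) = 2*l/(-12 + l) (w(l) = (2*l)/(-12 + l) = 2*l/(-12 + l))
j(k, M) = 8/5 (j(k, M) = -8*(-⅕) = 8/5)
t(q, D) = 8/(5*(D² - 10*q/7)) (t(q, D) = 8/(5*((2*5/(-12 + 5))*q + D*D)) = 8/(5*((2*5/(-7))*q + D²)) = 8/(5*((2*5*(-⅐))*q + D²)) = 8/(5*(-10*q/7 + D²)) = 8/(5*(D² - 10*q/7)))
73066/t((9 + 8)*(-6), -270) = 73066/((56/(5*(-10*(9 + 8)*(-6) + 7*(-270)²)))) = 73066/((56/(5*(-170*(-6) + 7*72900)))) = 73066/((56/(5*(-10*(-102) + 510300)))) = 73066/((56/(5*(1020 + 510300)))) = 73066/(((56/5)/511320)) = 73066/(((56/5)*(1/511320))) = 73066/(7/319575) = 73066*(319575/7) = 3335723850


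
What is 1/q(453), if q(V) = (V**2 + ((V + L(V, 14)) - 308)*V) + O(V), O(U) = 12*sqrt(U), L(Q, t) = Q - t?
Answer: 1037/487142013 - 4*sqrt(453)/73558443963 ≈ 2.1276e-6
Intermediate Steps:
q(V) = V**2 + 12*sqrt(V) + V*(-322 + 2*V) (q(V) = (V**2 + ((V + (V - 1*14)) - 308)*V) + 12*sqrt(V) = (V**2 + ((V + (V - 14)) - 308)*V) + 12*sqrt(V) = (V**2 + ((V + (-14 + V)) - 308)*V) + 12*sqrt(V) = (V**2 + ((-14 + 2*V) - 308)*V) + 12*sqrt(V) = (V**2 + (-322 + 2*V)*V) + 12*sqrt(V) = (V**2 + V*(-322 + 2*V)) + 12*sqrt(V) = V**2 + 12*sqrt(V) + V*(-322 + 2*V))
1/q(453) = 1/(-322*453 + 3*453**2 + 12*sqrt(453)) = 1/(-145866 + 3*205209 + 12*sqrt(453)) = 1/(-145866 + 615627 + 12*sqrt(453)) = 1/(469761 + 12*sqrt(453))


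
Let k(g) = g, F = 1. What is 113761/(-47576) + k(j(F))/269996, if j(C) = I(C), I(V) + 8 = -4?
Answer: -7678896467/3211332424 ≈ -2.3912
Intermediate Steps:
I(V) = -12 (I(V) = -8 - 4 = -12)
j(C) = -12
113761/(-47576) + k(j(F))/269996 = 113761/(-47576) - 12/269996 = 113761*(-1/47576) - 12*1/269996 = -113761/47576 - 3/67499 = -7678896467/3211332424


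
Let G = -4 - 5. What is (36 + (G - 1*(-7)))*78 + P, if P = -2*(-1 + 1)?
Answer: 2652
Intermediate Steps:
G = -9
P = 0 (P = -2*0 = 0)
(36 + (G - 1*(-7)))*78 + P = (36 + (-9 - 1*(-7)))*78 + 0 = (36 + (-9 + 7))*78 + 0 = (36 - 2)*78 + 0 = 34*78 + 0 = 2652 + 0 = 2652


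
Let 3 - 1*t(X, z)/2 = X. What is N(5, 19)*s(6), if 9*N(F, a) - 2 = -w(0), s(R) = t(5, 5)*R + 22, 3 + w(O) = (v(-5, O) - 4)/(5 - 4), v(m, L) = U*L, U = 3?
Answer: -2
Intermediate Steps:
t(X, z) = 6 - 2*X
v(m, L) = 3*L
w(O) = -7 + 3*O (w(O) = -3 + (3*O - 4)/(5 - 4) = -3 + (-4 + 3*O)/1 = -3 + (-4 + 3*O)*1 = -3 + (-4 + 3*O) = -7 + 3*O)
s(R) = 22 - 4*R (s(R) = (6 - 2*5)*R + 22 = (6 - 10)*R + 22 = -4*R + 22 = 22 - 4*R)
N(F, a) = 1 (N(F, a) = 2/9 + (-(-7 + 3*0))/9 = 2/9 + (-(-7 + 0))/9 = 2/9 + (-1*(-7))/9 = 2/9 + (1/9)*7 = 2/9 + 7/9 = 1)
N(5, 19)*s(6) = 1*(22 - 4*6) = 1*(22 - 24) = 1*(-2) = -2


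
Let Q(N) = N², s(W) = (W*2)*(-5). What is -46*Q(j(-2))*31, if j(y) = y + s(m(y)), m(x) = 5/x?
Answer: -754354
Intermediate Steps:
s(W) = -10*W (s(W) = (2*W)*(-5) = -10*W)
j(y) = y - 50/y
-46*Q(j(-2))*31 = -46*(-2 - 50/(-2))²*31 = -46*(-2 - 50*(-½))²*31 = -46*(-2 + 25)²*31 = -46*23²*31 = -46*529*31 = -24334*31 = -754354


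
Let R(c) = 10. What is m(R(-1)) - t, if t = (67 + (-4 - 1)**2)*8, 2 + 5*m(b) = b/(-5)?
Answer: -3684/5 ≈ -736.80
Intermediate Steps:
m(b) = -2/5 - b/25 (m(b) = -2/5 + (b/(-5))/5 = -2/5 + (b*(-1/5))/5 = -2/5 + (-b/5)/5 = -2/5 - b/25)
t = 736 (t = (67 + (-5)**2)*8 = (67 + 25)*8 = 92*8 = 736)
m(R(-1)) - t = (-2/5 - 1/25*10) - 1*736 = (-2/5 - 2/5) - 736 = -4/5 - 736 = -3684/5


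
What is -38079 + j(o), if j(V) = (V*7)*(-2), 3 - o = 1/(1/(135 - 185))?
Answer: -38821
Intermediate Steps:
o = 53 (o = 3 - 1/(1/(135 - 185)) = 3 - 1/(1/(-50)) = 3 - 1/(-1/50) = 3 - 1*(-50) = 3 + 50 = 53)
j(V) = -14*V (j(V) = (7*V)*(-2) = -14*V)
-38079 + j(o) = -38079 - 14*53 = -38079 - 742 = -38821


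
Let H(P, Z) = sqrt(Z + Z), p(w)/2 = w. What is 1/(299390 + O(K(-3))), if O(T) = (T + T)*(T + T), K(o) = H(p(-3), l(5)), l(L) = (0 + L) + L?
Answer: 1/299470 ≈ 3.3392e-6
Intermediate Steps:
p(w) = 2*w
l(L) = 2*L (l(L) = L + L = 2*L)
H(P, Z) = sqrt(2)*sqrt(Z) (H(P, Z) = sqrt(2*Z) = sqrt(2)*sqrt(Z))
K(o) = 2*sqrt(5) (K(o) = sqrt(2)*sqrt(2*5) = sqrt(2)*sqrt(10) = 2*sqrt(5))
O(T) = 4*T**2 (O(T) = (2*T)*(2*T) = 4*T**2)
1/(299390 + O(K(-3))) = 1/(299390 + 4*(2*sqrt(5))**2) = 1/(299390 + 4*20) = 1/(299390 + 80) = 1/299470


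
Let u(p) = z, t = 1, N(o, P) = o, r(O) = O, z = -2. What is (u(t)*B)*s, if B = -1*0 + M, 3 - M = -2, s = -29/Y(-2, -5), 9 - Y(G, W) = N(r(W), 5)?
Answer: 145/7 ≈ 20.714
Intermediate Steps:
Y(G, W) = 9 - W
s = -29/14 (s = -29/(9 - 1*(-5)) = -29/(9 + 5) = -29/14 ≈ -2.0714)
u(p) = -2
M = 5 (M = 3 - 1*(-2) = 3 + 2 = 5)
B = 5 (B = -1*0 + 5 = 0 + 5 = 5)
(u(t)*B)*s = -2*5*(-29/14) = -10*(-29/14) = 145/7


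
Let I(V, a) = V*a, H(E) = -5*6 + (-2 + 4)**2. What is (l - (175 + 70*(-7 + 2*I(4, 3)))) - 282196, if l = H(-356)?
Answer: -283587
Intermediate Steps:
H(E) = -26 (H(E) = -30 + 2**2 = -30 + 4 = -26)
l = -26
(l - (175 + 70*(-7 + 2*I(4, 3)))) - 282196 = (-26 - (175 + 70*(-7 + 2*(4*3)))) - 282196 = (-26 - (175 + 70*(-7 + 2*12))) - 282196 = (-26 - (175 + 70*(-7 + 24))) - 282196 = (-26 - (175 + 70*17)) - 282196 = (-26 - (175 + 1190)) - 282196 = (-26 - 1*1365) - 282196 = (-26 - 1365) - 282196 = -1391 - 282196 = -283587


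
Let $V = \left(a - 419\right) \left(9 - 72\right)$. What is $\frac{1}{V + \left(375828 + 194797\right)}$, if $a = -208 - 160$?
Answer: $\frac{1}{620206} \approx 1.6124 \cdot 10^{-6}$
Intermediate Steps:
$a = -368$
$V = 49581$ ($V = \left(-368 - 419\right) \left(9 - 72\right) = - 787 \left(9 - 72\right) = \left(-787\right) \left(-63\right) = 49581$)
$\frac{1}{V + \left(375828 + 194797\right)} = \frac{1}{49581 + \left(375828 + 194797\right)} = \frac{1}{49581 + 570625} = \frac{1}{620206}$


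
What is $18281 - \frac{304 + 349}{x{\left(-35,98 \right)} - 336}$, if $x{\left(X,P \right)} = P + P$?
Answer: $\frac{2559993}{140} \approx 18286.0$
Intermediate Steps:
$x{\left(X,P \right)} = 2 P$
$18281 - \frac{304 + 349}{x{\left(-35,98 \right)} - 336} = 18281 - \frac{304 + 349}{2 \cdot 98 - 336} = 18281 - \frac{653}{196 - 336} = 18281 - \frac{653}{-140} = 18281 - 653 \left(- \frac{1}{140}\right) = 18281 - - \frac{653}{140} = 18281 + \frac{653}{140} = \frac{2559993}{140}$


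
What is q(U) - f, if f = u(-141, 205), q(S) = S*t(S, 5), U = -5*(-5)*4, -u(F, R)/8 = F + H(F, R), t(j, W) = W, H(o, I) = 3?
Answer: -604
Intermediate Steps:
u(F, R) = -24 - 8*F (u(F, R) = -8*(F + 3) = -8*(3 + F) = -24 - 8*F)
U = 100 (U = 25*4 = 100)
q(S) = 5*S (q(S) = S*5 = 5*S)
f = 1104 (f = -24 - 8*(-141) = -24 + 1128 = 1104)
q(U) - f = 5*100 - 1*1104 = 500 - 1104 = -604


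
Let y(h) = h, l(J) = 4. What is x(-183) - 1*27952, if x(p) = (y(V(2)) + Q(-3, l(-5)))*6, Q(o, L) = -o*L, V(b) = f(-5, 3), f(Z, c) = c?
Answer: -27862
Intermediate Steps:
V(b) = 3
Q(o, L) = -L*o
x(p) = 90 (x(p) = (3 - 1*4*(-3))*6 = (3 + 12)*6 = 15*6 = 90)
x(-183) - 1*27952 = 90 - 1*27952 = 90 - 27952 = -27862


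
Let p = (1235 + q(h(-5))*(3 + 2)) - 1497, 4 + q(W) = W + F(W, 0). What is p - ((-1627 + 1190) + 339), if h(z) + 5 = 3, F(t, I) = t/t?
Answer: -189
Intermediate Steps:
F(t, I) = 1
h(z) = -2 (h(z) = -5 + 3 = -2)
q(W) = -3 + W (q(W) = -4 + (W + 1) = -4 + (1 + W) = -3 + W)
p = -287 (p = (1235 + (-3 - 2)*(3 + 2)) - 1497 = (1235 - 5*5) - 1497 = (1235 - 25) - 1497 = 1210 - 1497 = -287)
p - ((-1627 + 1190) + 339) = -287 - ((-1627 + 1190) + 339) = -287 - (-437 + 339) = -287 - 1*(-98) = -287 + 98 = -189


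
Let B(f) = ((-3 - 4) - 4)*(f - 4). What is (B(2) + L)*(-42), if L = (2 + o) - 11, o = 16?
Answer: -1218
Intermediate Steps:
L = 7 (L = (2 + 16) - 11 = 18 - 11 = 7)
B(f) = 44 - 11*f (B(f) = (-7 - 4)*(-4 + f) = -11*(-4 + f) = 44 - 11*f)
(B(2) + L)*(-42) = ((44 - 11*2) + 7)*(-42) = ((44 - 22) + 7)*(-42) = (22 + 7)*(-42) = 29*(-42) = -1218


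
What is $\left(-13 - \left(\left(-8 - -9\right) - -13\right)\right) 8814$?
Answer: $-237978$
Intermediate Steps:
$\left(-13 - \left(\left(-8 - -9\right) - -13\right)\right) 8814 = \left(-13 - \left(\left(-8 + 9\right) + 13\right)\right) 8814 = \left(-13 - \left(1 + 13\right)\right) 8814 = \left(-13 - 14\right) 8814 = \left(-27\right) 8814 = -237978$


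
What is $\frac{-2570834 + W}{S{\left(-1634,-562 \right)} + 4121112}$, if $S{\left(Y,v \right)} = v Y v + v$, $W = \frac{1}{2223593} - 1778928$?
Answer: $\frac{1074677814985}{126489963900642} \approx 0.0084962$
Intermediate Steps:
$W = - \frac{3955611848303}{2223593}$ ($W = \frac{1}{2223593} - 1778928 = - \frac{3955611848303}{2223593} \approx -1.7789 \cdot 10^{6}$)
$S{\left(Y,v \right)} = v + Y v^{2}$ ($S{\left(Y,v \right)} = Y v v + v = Y v^{2} + v = v + Y v^{2}$)
$\frac{-2570834 + W}{S{\left(-1634,-562 \right)} + 4121112} = \frac{-2570834 - \frac{3955611848303}{2223593}}{- 562 \left(1 - -918308\right) + 4121112} = - \frac{9672100334865}{2223593 \left(- 562 \left(1 + 918308\right) + 4121112\right)} = - \frac{9672100334865}{2223593 \left(\left(-562\right) 918309 + 4121112\right)} = - \frac{9672100334865}{2223593 \left(-516089658 + 4121112\right)} = - \frac{9672100334865}{2223593 \left(-511968546\right)} = \left(- \frac{9672100334865}{2223593}\right) \left(- \frac{1}{511968546}\right) = \frac{1074677814985}{126489963900642}$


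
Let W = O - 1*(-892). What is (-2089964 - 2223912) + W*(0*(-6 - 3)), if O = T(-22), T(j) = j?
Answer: -4313876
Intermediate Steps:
O = -22
W = 870 (W = -22 - 1*(-892) = -22 + 892 = 870)
(-2089964 - 2223912) + W*(0*(-6 - 3)) = (-2089964 - 2223912) + 870*(0*(-6 - 3)) = -4313876 + 870*(0*(-9)) = -4313876 + 870*0 = -4313876 + 0 = -4313876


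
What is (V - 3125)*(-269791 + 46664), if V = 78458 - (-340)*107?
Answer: -24926186551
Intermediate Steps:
V = 114838 (V = 78458 - 1*(-36380) = 78458 + 36380 = 114838)
(V - 3125)*(-269791 + 46664) = (114838 - 3125)*(-269791 + 46664) = 111713*(-223127) = -24926186551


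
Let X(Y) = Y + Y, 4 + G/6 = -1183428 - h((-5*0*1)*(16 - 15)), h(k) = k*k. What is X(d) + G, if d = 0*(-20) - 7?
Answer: -7100606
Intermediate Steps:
d = -7 (d = 0 - 7 = -7)
h(k) = k**2
G = -7100592 (G = -24 + 6*(-1183428 - ((-5*0*1)*(16 - 15))**2) = -24 + 6*(-1183428 - ((0*1)*1)**2) = -24 + 6*(-1183428 - (0*1)**2) = -24 + 6*(-1183428 - 1*0**2) = -24 + 6*(-1183428 - 1*0) = -24 + 6*(-1183428 + 0) = -24 + 6*(-1183428) = -24 - 7100568 = -7100592)
X(Y) = 2*Y
X(d) + G = 2*(-7) - 7100592 = -14 - 7100592 = -7100606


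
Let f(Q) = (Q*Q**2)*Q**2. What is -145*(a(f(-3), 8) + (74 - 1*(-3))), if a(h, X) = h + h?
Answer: 59305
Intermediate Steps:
f(Q) = Q**5 (f(Q) = Q**3*Q**2 = Q**5)
a(h, X) = 2*h
-145*(a(f(-3), 8) + (74 - 1*(-3))) = -145*(2*(-3)**5 + (74 - 1*(-3))) = -145*(2*(-243) + (74 + 3)) = -145*(-486 + 77) = -145*(-409) = 59305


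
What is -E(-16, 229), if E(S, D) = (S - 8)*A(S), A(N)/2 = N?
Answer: -768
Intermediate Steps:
A(N) = 2*N
E(S, D) = 2*S*(-8 + S) (E(S, D) = (S - 8)*(2*S) = (-8 + S)*(2*S) = 2*S*(-8 + S))
-E(-16, 229) = -2*(-16)*(-8 - 16) = -2*(-16)*(-24) = -1*768 = -768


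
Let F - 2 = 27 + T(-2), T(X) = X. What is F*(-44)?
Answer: -1188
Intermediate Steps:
F = 27 (F = 2 + (27 - 2) = 2 + 25 = 27)
F*(-44) = 27*(-44) = -1188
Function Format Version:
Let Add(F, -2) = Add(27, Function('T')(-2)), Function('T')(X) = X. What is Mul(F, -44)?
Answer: -1188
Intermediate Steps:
F = 27 (F = Add(2, Add(27, -2)) = Add(2, 25) = 27)
Mul(F, -44) = Mul(27, -44) = -1188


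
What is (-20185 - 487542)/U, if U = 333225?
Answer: -507727/333225 ≈ -1.5237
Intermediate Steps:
(-20185 - 487542)/U = (-20185 - 487542)/333225 = -507727*1/333225 = -507727/333225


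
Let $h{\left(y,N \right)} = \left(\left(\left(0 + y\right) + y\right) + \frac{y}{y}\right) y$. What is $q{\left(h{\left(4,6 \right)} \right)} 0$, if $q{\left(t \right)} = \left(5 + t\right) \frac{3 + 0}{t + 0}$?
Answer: $0$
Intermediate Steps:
$h{\left(y,N \right)} = y \left(1 + 2 y\right)$ ($h{\left(y,N \right)} = \left(\left(y + y\right) + 1\right) y = \left(2 y + 1\right) y = \left(1 + 2 y\right) y = y \left(1 + 2 y\right)$)
$q{\left(t \right)} = \frac{3 \left(5 + t\right)}{t}$ ($q{\left(t \right)} = \left(5 + t\right) \frac{3}{t} = \frac{3 \left(5 + t\right)}{t}$)
$q{\left(h{\left(4,6 \right)} \right)} 0 = \left(3 + \frac{15}{4 \left(1 + 2 \cdot 4\right)}\right) 0 = \left(3 + \frac{15}{4 \left(1 + 8\right)}\right) 0 = \left(3 + \frac{15}{4 \cdot 9}\right) 0 = \left(3 + \frac{15}{36}\right) 0 = \left(3 + 15 \cdot \frac{1}{36}\right) 0 = \left(3 + \frac{5}{12}\right) 0 = \frac{41}{12} \cdot 0 = 0$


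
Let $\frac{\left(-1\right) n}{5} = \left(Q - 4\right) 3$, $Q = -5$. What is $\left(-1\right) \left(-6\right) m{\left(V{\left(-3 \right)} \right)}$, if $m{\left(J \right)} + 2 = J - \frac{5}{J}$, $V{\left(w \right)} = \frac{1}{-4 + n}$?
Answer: $- \frac{516396}{131} \approx -3942.0$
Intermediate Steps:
$n = 135$ ($n = - 5 \left(-5 - 4\right) 3 = - 5 \left(\left(-9\right) 3\right) = \left(-5\right) \left(-27\right) = 135$)
$V{\left(w \right)} = \frac{1}{131}$ ($V{\left(w \right)} = \frac{1}{-4 + 135} = \frac{1}{131}$)
$m{\left(J \right)} = -2 + J - \frac{5}{J}$ ($m{\left(J \right)} = -2 + \left(J - \frac{5}{J}\right) = -2 + J - \frac{5}{J}$)
$\left(-1\right) \left(-6\right) m{\left(V{\left(-3 \right)} \right)} = \left(-1\right) \left(-6\right) \left(-2 + \frac{1}{131} - 5 \frac{1}{\frac{1}{131}}\right) = 6 \left(-2 + \frac{1}{131} - 655\right) = 6 \left(- \frac{86066}{131}\right) = - \frac{516396}{131}$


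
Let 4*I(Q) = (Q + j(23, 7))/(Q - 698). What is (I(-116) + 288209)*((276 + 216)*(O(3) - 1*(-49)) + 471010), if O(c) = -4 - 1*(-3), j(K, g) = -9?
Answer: 21098241205807/148 ≈ 1.4256e+11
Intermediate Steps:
I(Q) = (-9 + Q)/(4*(-698 + Q)) (I(Q) = ((Q - 9)/(Q - 698))/4 = ((-9 + Q)/(-698 + Q))/4 = (-9 + Q)/(4*(-698 + Q)))
O(c) = -1 (O(c) = -4 + 3 = -1)
(I(-116) + 288209)*((276 + 216)*(O(3) - 1*(-49)) + 471010) = ((-9 - 116)/(4*(-698 - 116)) + 288209)*((276 + 216)*(-1 - 1*(-49)) + 471010) = ((¼)*(-125)/(-814) + 288209)*(492*(-1 + 49) + 471010) = ((¼)*(-1/814)*(-125) + 288209)*(492*48 + 471010) = (125/3256 + 288209)*(23616 + 471010) = (938408629/3256)*494626 = 21098241205807/148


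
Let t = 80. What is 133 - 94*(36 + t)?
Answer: -10771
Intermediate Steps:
133 - 94*(36 + t) = 133 - 94*(36 + 80) = 133 - 94*116 = 133 - 10904 = -10771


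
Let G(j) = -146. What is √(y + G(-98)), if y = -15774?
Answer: 4*I*√995 ≈ 126.17*I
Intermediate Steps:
√(y + G(-98)) = √(-15774 - 146) = √(-15920) = 4*I*√995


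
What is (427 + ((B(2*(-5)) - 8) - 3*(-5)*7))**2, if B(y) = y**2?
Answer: 389376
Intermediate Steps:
(427 + ((B(2*(-5)) - 8) - 3*(-5)*7))**2 = (427 + (((2*(-5))**2 - 8) - 3*(-5)*7))**2 = (427 + (((-10)**2 - 8) - (-15)*7))**2 = (427 + ((100 - 8) - 1*(-105)))**2 = (427 + (92 + 105))**2 = (427 + 197)**2 = 624**2 = 389376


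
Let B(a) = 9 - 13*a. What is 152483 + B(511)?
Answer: 145849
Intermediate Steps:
152483 + B(511) = 152483 + (9 - 13*511) = 152483 + (9 - 6643) = 152483 - 6634 = 145849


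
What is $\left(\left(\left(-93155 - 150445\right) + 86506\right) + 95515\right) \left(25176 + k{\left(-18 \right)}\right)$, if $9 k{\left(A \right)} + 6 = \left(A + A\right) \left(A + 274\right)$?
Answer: $- \frac{4461644866}{3} \approx -1.4872 \cdot 10^{9}$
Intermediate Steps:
$k{\left(A \right)} = - \frac{2}{3} + \frac{2 A \left(274 + A\right)}{9}$ ($k{\left(A \right)} = - \frac{2}{3} + \frac{\left(A + A\right) \left(A + 274\right)}{9} = - \frac{2}{3} + \frac{2 A \left(274 + A\right)}{9}$)
$\left(\left(\left(-93155 - 150445\right) + 86506\right) + 95515\right) \left(25176 + k{\left(-18 \right)}\right) = \left(\left(\left(-93155 - 150445\right) + 86506\right) + 95515\right) \left(25176 + \left(- \frac{2}{3} + \frac{2 \left(-18\right)^{2}}{9} + \frac{548}{9} \left(-18\right)\right)\right) = \left(\left(-243600 + 86506\right) + 95515\right) \left(25176 - \frac{3074}{3}\right) = \left(-157094 + 95515\right) \left(25176 - \frac{3074}{3}\right) = - 61579 \left(25176 - \frac{3074}{3}\right) = \left(-61579\right) \frac{72454}{3} = - \frac{4461644866}{3}$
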